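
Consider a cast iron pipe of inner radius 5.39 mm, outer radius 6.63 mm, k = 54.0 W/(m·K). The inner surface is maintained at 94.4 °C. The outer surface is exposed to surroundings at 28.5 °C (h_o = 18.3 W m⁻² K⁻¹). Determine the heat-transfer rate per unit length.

Q' = 50.2 W/m

Resistance network (inner→outer):
  R'_cast iron = ln(0.00663/0.00539)/(2πk) = 0.2071/(2π·54.0) = 6.103×10^-4 m·K/W
  R'_conv,out = 1/(2πr h) = 1/(2π·0.00663·18.3) = 1.312 m·K/W
ΣR = 6.103×10^-4 + 1.312 = 1.313 m·K/W
Q' = ΔT/ΣR = (94.4 °C − 28.5 °C)/1.313 = 50.2 W/m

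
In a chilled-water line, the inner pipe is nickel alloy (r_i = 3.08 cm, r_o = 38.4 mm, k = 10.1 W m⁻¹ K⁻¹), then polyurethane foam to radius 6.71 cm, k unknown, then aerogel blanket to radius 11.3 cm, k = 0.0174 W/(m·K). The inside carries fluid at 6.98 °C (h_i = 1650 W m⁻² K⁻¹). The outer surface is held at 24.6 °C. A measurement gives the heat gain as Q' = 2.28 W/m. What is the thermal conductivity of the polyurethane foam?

ΣR = ΔT/Q' = |6.98 − 24.6|/2.28 = 7.728 m·K/W
Known resistances:
  R'_conv,in = 1/(2πr h) = 1/(2π·0.0308·1650) = 0.003132 m·K/W
  R'_nickel alloy = ln(0.0384/0.0308)/(2πk) = 0.2205/(2π·10.1) = 0.003475 m·K/W
  R'_aerogel blanket = ln(0.113/0.0671)/(2πk) = 0.5212/(2π·0.0174) = 4.767 m·K/W
R_polyurethane foam = ΣR − ΣR_known = 7.728 − 4.774 = 2.954 m·K/W
ln(r₂/r₁)/(2πk) = 2.954 ⇒ k = 0.5581/(2π·2.954) = 0.0301 W/m·K

k = 0.0301 W/m·K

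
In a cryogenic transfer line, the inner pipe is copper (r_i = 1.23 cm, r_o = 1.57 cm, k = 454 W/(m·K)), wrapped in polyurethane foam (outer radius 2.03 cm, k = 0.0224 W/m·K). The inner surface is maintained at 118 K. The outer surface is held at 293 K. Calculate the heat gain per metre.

Series thermal resistances, inner to outer:
  R'_copper = ln(0.0157/0.0123)/(2πk) = 0.2441/(2π·454) = 8.556×10^-5 m·K/W
  R'_polyurethane foam = ln(0.0203/0.0157)/(2πk) = 0.2570/(2π·0.0224) = 1.826 m·K/W
ΣR = 8.556×10^-5 + 1.826 = 1.826 m·K/W
Q' = ΔT/ΣR = (118 K − 293 K)/1.826 = -95.8 W/m
(Negative Q' ⇒ heat flows inward; heat gain = 95.8 W/m.)

Q' = 95.8 W/m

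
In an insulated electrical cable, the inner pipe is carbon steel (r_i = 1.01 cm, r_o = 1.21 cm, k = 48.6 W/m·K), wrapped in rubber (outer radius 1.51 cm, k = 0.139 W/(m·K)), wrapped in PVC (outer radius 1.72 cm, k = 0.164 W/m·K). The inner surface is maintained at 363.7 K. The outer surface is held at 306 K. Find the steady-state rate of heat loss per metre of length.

Series thermal resistances, inner to outer:
  R'_carbon steel = ln(0.0121/0.0101)/(2πk) = 0.1807/(2π·48.6) = 5.917×10^-4 m·K/W
  R'_rubber = ln(0.0151/0.0121)/(2πk) = 0.2215/(2π·0.139) = 0.2536 m·K/W
  R'_PVC = ln(0.0172/0.0151)/(2πk) = 0.1302/(2π·0.164) = 0.1264 m·K/W
ΣR = 5.917×10^-4 + 0.2536 + 0.1264 = 0.3806 m·K/W
Q' = ΔT/ΣR = (363.7 K − 306 K)/0.3806 = 152 W/m

Q' = 152 W/m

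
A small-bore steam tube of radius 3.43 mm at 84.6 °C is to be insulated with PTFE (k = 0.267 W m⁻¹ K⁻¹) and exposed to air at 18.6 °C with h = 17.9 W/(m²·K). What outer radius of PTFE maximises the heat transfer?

r_cr = 1.49 cm

For a cylinder, r_cr = k_ins/h = 0.267/17.9 = 0.0149 m = 1.49 cm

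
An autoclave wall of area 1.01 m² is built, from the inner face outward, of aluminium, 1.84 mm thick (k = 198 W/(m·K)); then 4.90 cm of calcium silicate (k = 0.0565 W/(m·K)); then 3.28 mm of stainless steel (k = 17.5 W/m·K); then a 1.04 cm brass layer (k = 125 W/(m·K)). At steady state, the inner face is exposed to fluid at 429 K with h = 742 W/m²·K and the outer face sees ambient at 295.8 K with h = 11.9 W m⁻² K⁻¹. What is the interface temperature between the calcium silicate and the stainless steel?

T = 307.6 K

Resistance network (inner→outer):
  R_conv,in = 1/(hA) = 1/(742·1.01) = 0.001334 K/W
  R_aluminium = L/(kA) = 0.00184/(198·1.01) = 9.201×10^-6 K/W
  R_calcium silicate = L/(kA) = 0.0490/(0.0565·1.01) = 0.8587 K/W
  R_stainless steel = L/(kA) = 0.00328/(17.5·1.01) = 1.856×10^-4 K/W
  R_brass = L/(kA) = 0.0104/(125·1.01) = 8.238×10^-5 K/W
  R_conv,out = 1/(hA) = 1/(11.9·1.01) = 0.08320 K/W
ΣR = 0.001334 + 9.201×10^-6 + 0.8587 + 1.856×10^-4 + 8.238×10^-5 + 0.08320 = 0.9435 K/W
Q = ΔT/ΣR = (429 K − 295.8 K)/0.9435 = 141.2 W
From the inner boundary to the calcium silicate/stainless steel interface, ΣR_partial = 0.8600 K/W.
T_interface = T_in − Q·ΣR_partial = 429 K − (141.2)(0.8600) = 307.6 K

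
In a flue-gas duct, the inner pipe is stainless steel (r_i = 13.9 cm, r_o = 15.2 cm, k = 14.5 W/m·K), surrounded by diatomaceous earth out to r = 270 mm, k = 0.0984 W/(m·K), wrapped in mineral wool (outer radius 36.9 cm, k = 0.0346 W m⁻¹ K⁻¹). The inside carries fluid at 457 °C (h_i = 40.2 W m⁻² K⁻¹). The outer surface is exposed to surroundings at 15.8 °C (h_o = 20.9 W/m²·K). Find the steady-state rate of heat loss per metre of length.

Q' = 183 W/m

Treat each layer as a resistance in series:
  R'_conv,in = 1/(2πr h) = 1/(2π·0.139·40.2) = 0.02848 m·K/W
  R'_stainless steel = ln(0.152/0.139)/(2πk) = 0.08941/(2π·14.5) = 9.813×10^-4 m·K/W
  R'_diatomaceous earth = ln(0.270/0.152)/(2πk) = 0.5745/(2π·0.0984) = 0.9293 m·K/W
  R'_mineral wool = ln(0.369/0.270)/(2πk) = 0.3124/(2π·0.0346) = 1.437 m·K/W
  R'_conv,out = 1/(2πr h) = 1/(2π·0.369·20.9) = 0.02064 m·K/W
ΣR = 0.02848 + 9.813×10^-4 + 0.9293 + 1.437 + 0.02064 = 2.416 m·K/W
Q' = ΔT/ΣR = (457 °C − 15.8 °C)/2.416 = 183 W/m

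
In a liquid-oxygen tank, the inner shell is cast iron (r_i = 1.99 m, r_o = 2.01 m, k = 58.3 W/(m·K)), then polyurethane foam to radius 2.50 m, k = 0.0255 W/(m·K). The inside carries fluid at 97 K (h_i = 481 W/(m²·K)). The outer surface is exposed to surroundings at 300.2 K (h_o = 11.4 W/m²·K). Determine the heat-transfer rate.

Q = 665 W

Resistance network (inner→outer):
  R_conv,in = 1/(4πr²h) = 1/(4π·1.99²·481) = 4.178×10^-5 K/W
  R_cast iron = (1/1.99 − 1/2.01)/(4πk) = 0.005000/(4π·58.3) = 6.825×10^-6 K/W
  R_polyurethane foam = (1/2.01 − 1/2.50)/(4πk) = 0.09751/(4π·0.0255) = 0.3043 K/W
  R_conv,out = 1/(4πr²h) = 1/(4π·2.50²·11.4) = 0.001117 K/W
ΣR = 4.178×10^-5 + 6.825×10^-6 + 0.3043 + 0.001117 = 0.3055 K/W
Q = ΔT/ΣR = (97 K − 300.2 K)/0.3055 = -665 W
(Negative Q ⇒ heat flows inward; heat gain = 665 W.)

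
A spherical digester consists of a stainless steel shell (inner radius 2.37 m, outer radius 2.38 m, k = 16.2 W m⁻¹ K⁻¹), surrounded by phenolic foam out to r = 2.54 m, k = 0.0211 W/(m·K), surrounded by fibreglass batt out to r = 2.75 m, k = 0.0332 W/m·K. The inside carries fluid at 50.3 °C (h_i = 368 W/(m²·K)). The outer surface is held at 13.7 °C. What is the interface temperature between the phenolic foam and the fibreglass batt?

T = 29.0 °C

Series thermal resistances, inner to outer:
  R_conv,in = 1/(4πr²h) = 1/(4π·2.37²·368) = 3.850×10^-5 K/W
  R_stainless steel = (1/2.37 − 1/2.38)/(4πk) = 0.001773/(4π·16.2) = 8.709×10^-6 K/W
  R_phenolic foam = (1/2.38 − 1/2.54)/(4πk) = 0.02647/(4π·0.0211) = 0.09982 K/W
  R_fibreglass batt = (1/2.54 − 1/2.75)/(4πk) = 0.03006/(4π·0.0332) = 0.07206 K/W
ΣR = 3.850×10^-5 + 8.709×10^-6 + 0.09982 + 0.07206 = 0.1719 K/W
Q = ΔT/ΣR = (50.3 °C − 13.7 °C)/0.1719 = 212.9 W
From the inner boundary to the phenolic foam/fibreglass batt interface, ΣR_partial = 0.09987 K/W.
T_interface = T_in − Q·ΣR_partial = 50.3 °C − (212.9)(0.09987) = 29.0 °C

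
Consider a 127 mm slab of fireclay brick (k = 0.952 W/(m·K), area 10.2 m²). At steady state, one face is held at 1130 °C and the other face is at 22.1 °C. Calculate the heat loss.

Q = 84.7 kW

Q = kA·ΔT/L = 0.952 × 10.2 × |1130 °C − 22.1 °C| / 0.127 = 84700 W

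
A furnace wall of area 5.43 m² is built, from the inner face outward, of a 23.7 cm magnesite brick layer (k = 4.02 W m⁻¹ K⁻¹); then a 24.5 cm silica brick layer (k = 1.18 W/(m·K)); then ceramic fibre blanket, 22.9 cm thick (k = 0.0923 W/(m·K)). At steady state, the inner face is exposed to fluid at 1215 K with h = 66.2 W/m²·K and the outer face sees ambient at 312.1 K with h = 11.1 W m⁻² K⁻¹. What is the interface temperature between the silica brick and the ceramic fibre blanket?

Series thermal resistances, inner to outer:
  R_conv,in = 1/(hA) = 1/(66.2·5.43) = 0.002782 K/W
  R_magnesite brick = L/(kA) = 0.237/(4.02·5.43) = 0.01086 K/W
  R_silica brick = L/(kA) = 0.245/(1.18·5.43) = 0.03824 K/W
  R_ceramic fibre blanket = L/(kA) = 0.229/(0.0923·5.43) = 0.4569 K/W
  R_conv,out = 1/(hA) = 1/(11.1·5.43) = 0.01659 K/W
ΣR = 0.002782 + 0.01086 + 0.03824 + 0.4569 + 0.01659 = 0.5254 K/W
Q = ΔT/ΣR = (1215 K − 312.1 K)/0.5254 = 1719 W
From the inner boundary to the silica brick/ceramic fibre blanket interface, ΣR_partial = 0.05188 K/W.
T_interface = T_in − Q·ΣR_partial = 1215 K − (1719)(0.05188) = 1126 K

T = 1126 K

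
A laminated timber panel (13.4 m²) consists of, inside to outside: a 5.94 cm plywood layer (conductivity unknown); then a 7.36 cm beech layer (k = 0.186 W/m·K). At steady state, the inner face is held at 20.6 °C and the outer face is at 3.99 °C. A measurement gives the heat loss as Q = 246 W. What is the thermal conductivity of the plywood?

k = 0.117 W/m·K

ΣR = ΔT/Q = |20.6 − 3.99|/246 = 0.06752 K/W
Known resistances:
  R_beech = L/(kA) = 0.0736/(0.186·13.4) = 0.02953 K/W
R_plywood = ΣR − ΣR_known = 0.06752 − 0.02953 = 0.03799 K/W
L/(kA) = 0.03799 ⇒ k = 0.0594/(0.03799·13.4) = 0.117 W/m·K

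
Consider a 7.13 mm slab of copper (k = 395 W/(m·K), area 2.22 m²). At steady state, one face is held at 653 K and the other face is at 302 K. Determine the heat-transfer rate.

Q = kA·ΔT/L = 395 × 2.22 × |653 K − 302 K| / 0.00713 = 4.32×10^7 W

Q = 43200 kW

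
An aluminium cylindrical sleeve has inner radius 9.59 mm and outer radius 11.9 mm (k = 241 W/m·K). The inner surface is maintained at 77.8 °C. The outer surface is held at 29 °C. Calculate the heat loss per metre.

Q' = 2πk·ΔT/ln(r₂/r₁) = 2π × 241 × 48.8 / ln(0.0119/0.00959) = 3.42×10^5 W/m

Q' = 342 kW/m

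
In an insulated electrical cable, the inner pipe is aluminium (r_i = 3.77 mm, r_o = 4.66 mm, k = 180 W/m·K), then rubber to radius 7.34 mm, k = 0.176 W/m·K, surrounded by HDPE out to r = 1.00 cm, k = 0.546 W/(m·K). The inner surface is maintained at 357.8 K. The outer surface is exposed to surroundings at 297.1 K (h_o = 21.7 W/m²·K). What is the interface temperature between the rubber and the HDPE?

Resistance network (inner→outer):
  R'_aluminium = ln(0.00466/0.00377)/(2πk) = 0.2119/(2π·180) = 1.874×10^-4 m·K/W
  R'_rubber = ln(0.00734/0.00466)/(2πk) = 0.4543/(2π·0.176) = 0.4108 m·K/W
  R'_HDPE = ln(0.0100/0.00734)/(2πk) = 0.3092/(2π·0.546) = 0.09014 m·K/W
  R'_conv,out = 1/(2πr h) = 1/(2π·0.0100·21.7) = 0.7334 m·K/W
ΣR = 1.874×10^-4 + 0.4108 + 0.09014 + 0.7334 = 1.235 m·K/W
Q' = ΔT/ΣR = (357.8 K − 297.1 K)/1.235 = 49.15 W/m
From the inner boundary to the rubber/HDPE interface, ΣR_partial = 0.4110 m·K/W.
T_interface = T_in − Q'·ΣR_partial = 357.8 K − (49.15)(0.4110) = 337.6 K

T = 337.6 K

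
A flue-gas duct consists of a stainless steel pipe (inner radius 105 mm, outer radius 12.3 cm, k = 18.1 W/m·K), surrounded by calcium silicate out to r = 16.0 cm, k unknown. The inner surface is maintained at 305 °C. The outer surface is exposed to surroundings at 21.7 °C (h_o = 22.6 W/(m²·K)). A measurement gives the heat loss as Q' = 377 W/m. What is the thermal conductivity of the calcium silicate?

k = 0.0593 W/m·K

ΣR = ΔT/Q' = |305 − 21.7|/377 = 0.7515 m·K/W
Known resistances:
  R'_stainless steel = ln(0.123/0.105)/(2πk) = 0.1582/(2π·18.1) = 0.001391 m·K/W
  R'_conv,out = 1/(2πr h) = 1/(2π·0.160·22.6) = 0.04401 m·K/W
R_calcium silicate = ΣR − ΣR_known = 0.7515 − 0.04540 = 0.7061 m·K/W
ln(r₂/r₁)/(2πk) = 0.7061 ⇒ k = 0.2630/(2π·0.7061) = 0.0593 W/m·K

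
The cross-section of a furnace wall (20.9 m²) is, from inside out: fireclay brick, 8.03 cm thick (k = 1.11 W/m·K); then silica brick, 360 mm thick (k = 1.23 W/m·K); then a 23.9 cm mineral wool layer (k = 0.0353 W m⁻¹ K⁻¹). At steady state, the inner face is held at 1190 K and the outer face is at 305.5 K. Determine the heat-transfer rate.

Q = 2590 W

Series thermal resistances, inner to outer:
  R_fireclay brick = L/(kA) = 0.0803/(1.11·20.9) = 0.003461 K/W
  R_silica brick = L/(kA) = 0.360/(1.23·20.9) = 0.01400 K/W
  R_mineral wool = L/(kA) = 0.239/(0.0353·20.9) = 0.3239 K/W
ΣR = 0.003461 + 0.01400 + 0.3239 = 0.3414 K/W
Q = ΔT/ΣR = (1190 K − 305.5 K)/0.3414 = 2590 W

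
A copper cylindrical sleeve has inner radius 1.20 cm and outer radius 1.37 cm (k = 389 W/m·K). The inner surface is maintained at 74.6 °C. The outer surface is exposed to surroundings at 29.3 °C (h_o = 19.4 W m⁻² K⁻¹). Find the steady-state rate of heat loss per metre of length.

Series thermal resistances, inner to outer:
  R'_copper = ln(0.0137/0.0120)/(2πk) = 0.1325/(2π·389) = 5.421×10^-5 m·K/W
  R'_conv,out = 1/(2πr h) = 1/(2π·0.0137·19.4) = 0.5988 m·K/W
ΣR = 5.421×10^-5 + 0.5988 = 0.5989 m·K/W
Q' = ΔT/ΣR = (74.6 °C − 29.3 °C)/0.5989 = 75.6 W/m

Q' = 75.6 W/m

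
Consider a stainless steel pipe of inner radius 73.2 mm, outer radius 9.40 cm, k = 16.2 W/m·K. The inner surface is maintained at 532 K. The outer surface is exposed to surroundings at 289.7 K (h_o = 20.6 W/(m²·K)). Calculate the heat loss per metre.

Series thermal resistances, inner to outer:
  R'_stainless steel = ln(0.0940/0.0732)/(2πk) = 0.2501/(2π·16.2) = 0.002457 m·K/W
  R'_conv,out = 1/(2πr h) = 1/(2π·0.0940·20.6) = 0.08219 m·K/W
ΣR = 0.002457 + 0.08219 = 0.08465 m·K/W
Q' = ΔT/ΣR = (532 K − 289.7 K)/0.08465 = 2860 W/m

Q' = 2860 W/m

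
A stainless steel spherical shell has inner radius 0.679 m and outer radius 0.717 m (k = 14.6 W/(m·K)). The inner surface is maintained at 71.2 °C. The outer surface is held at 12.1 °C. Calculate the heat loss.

Q = 4πk·ΔT/(1/r₁ − 1/r₂) = 4π × 14.6 × 59.1 / (1/0.679 − 1/0.717) = 1.39×10^5 W

Q = 139 kW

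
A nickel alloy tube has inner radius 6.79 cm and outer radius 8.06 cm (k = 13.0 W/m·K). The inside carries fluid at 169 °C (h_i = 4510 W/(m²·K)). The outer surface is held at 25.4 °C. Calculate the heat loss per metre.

Resistance network (inner→outer):
  R'_conv,in = 1/(2πr h) = 1/(2π·0.0679·4510) = 5.197×10^-4 m·K/W
  R'_nickel alloy = ln(0.0806/0.0679)/(2πk) = 0.1715/(2π·13.0) = 0.002099 m·K/W
ΣR = 5.197×10^-4 + 0.002099 = 0.002619 m·K/W
Q' = ΔT/ΣR = (169 °C − 25.4 °C)/0.002619 = 54800 W/m

Q' = 54800 W/m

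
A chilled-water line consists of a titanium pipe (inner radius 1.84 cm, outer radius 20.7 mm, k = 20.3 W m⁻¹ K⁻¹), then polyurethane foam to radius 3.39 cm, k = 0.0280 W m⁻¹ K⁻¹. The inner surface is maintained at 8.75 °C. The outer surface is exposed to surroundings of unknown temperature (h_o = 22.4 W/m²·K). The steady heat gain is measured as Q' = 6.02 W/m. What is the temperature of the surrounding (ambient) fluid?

T_out = 26.9 °C

Sum the resistances:
  R'_titanium = ln(0.0207/0.0184)/(2πk) = 0.1178/(2π·20.3) = 9.234×10^-4 m·K/W
  R'_polyurethane foam = ln(0.0339/0.0207)/(2πk) = 0.4933/(2π·0.0280) = 2.804 m·K/W
  R'_conv,out = 1/(2πr h) = 1/(2π·0.0339·22.4) = 0.2096 m·K/W
ΣR = 3.014 m·K/W
ΔT = Q'·ΣR = 6.02 × 3.014 = 18.14 K
Heat flows inward, so T_out = T_in + ΔT = 8.75 + 18.14 = 26.9 °C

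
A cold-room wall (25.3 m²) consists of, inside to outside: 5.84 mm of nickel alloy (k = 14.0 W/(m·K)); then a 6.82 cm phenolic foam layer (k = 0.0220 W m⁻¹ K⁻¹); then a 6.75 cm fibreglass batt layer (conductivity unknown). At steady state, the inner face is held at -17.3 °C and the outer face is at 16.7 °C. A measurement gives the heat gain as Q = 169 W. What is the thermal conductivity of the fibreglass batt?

ΣR = ΔT/Q = |-17.3 − 16.7|/169 = 0.2012 K/W
Known resistances:
  R_nickel alloy = L/(kA) = 0.00584/(14.0·25.3) = 1.649×10^-5 K/W
  R_phenolic foam = L/(kA) = 0.0682/(0.0220·25.3) = 0.1225 K/W
R_fibreglass batt = ΣR − ΣR_known = 0.2012 − 0.1225 = 0.07870 K/W
L/(kA) = 0.07870 ⇒ k = 0.0675/(0.07870·25.3) = 0.0339 W/m·K

k = 0.0339 W/m·K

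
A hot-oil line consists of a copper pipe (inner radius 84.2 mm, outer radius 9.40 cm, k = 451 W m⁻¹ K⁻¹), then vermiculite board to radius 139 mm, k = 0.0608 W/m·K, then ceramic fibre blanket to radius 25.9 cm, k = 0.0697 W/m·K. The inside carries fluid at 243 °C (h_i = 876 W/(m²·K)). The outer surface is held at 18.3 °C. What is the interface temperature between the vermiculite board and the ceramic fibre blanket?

Resistance network (inner→outer):
  R'_conv,in = 1/(2πr h) = 1/(2π·0.0842·876) = 0.002158 m·K/W
  R'_copper = ln(0.0940/0.0842)/(2πk) = 0.1101/(2π·451) = 3.885×10^-5 m·K/W
  R'_vermiculite board = ln(0.139/0.0940)/(2πk) = 0.3912/(2π·0.0608) = 1.024 m·K/W
  R'_ceramic fibre blanket = ln(0.259/0.139)/(2πk) = 0.6224/(2π·0.0697) = 1.421 m·K/W
ΣR = 0.002158 + 3.885×10^-5 + 1.024 + 1.421 = 2.447 m·K/W
Q' = ΔT/ΣR = (243 °C − 18.3 °C)/2.447 = 91.83 W/m
From the inner boundary to the vermiculite board/ceramic fibre blanket interface, ΣR_partial = 1.026 m·K/W.
T_interface = T_in − Q'·ΣR_partial = 243 °C − (91.83)(1.026) = 149 °C

T = 149 °C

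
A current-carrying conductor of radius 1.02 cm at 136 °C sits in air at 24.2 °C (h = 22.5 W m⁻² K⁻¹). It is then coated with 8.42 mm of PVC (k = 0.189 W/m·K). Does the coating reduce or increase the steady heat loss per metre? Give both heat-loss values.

Critical radius for a cylinder: r_cr = k/h = 0.00840 m = 0.840 cm.
Outer radius after coating: r₂ = 0.0102 + 0.00842 = 0.01862 m.
Since r₁ ≥ r_cr, any added insulation reduces the heat loss.
Bare: R = 1/(2πr₁h) = 0.6935 m·K/W; Q = 111.8/0.6935 = 161 W/m.
Coated: R = R_cond + R_conv = 0.8867 m·K/W; Q = 111.8/0.8867 = 126 W/m.

reduces: 161 → 126 W/m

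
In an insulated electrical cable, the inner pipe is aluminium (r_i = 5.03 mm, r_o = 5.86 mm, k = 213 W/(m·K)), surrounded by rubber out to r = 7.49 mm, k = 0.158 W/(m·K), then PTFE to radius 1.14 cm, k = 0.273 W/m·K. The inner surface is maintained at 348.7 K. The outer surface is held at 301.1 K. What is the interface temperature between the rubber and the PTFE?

Treat each layer as a resistance in series:
  R'_aluminium = ln(0.00586/0.00503)/(2πk) = 0.1527/(2π·213) = 1.141×10^-4 m·K/W
  R'_rubber = ln(0.00749/0.00586)/(2πk) = 0.2454/(2π·0.158) = 0.2472 m·K/W
  R'_PTFE = ln(0.0114/0.00749)/(2πk) = 0.4200/(2π·0.273) = 0.2449 m·K/W
ΣR = 1.141×10^-4 + 0.2472 + 0.2449 = 0.4922 m·K/W
Q' = ΔT/ΣR = (348.7 K − 301.1 K)/0.4922 = 96.71 W/m
From the inner boundary to the rubber/PTFE interface, ΣR_partial = 0.2473 m·K/W.
T_interface = T_in − Q'·ΣR_partial = 348.7 K − (96.71)(0.2473) = 324.8 K

T = 324.8 K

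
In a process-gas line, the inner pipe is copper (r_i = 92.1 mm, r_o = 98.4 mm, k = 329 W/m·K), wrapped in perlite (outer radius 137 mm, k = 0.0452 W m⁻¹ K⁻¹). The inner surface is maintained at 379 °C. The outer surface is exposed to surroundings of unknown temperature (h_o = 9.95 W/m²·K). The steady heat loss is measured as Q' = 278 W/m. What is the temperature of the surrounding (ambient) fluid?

Sum the resistances:
  R'_copper = ln(0.0984/0.0921)/(2πk) = 0.06617/(2π·329) = 3.201×10^-5 m·K/W
  R'_perlite = ln(0.137/0.0984)/(2πk) = 0.3309/(2π·0.0452) = 1.165 m·K/W
  R'_conv,out = 1/(2πr h) = 1/(2π·0.137·9.95) = 0.1168 m·K/W
ΣR = 1.282 m·K/W
ΔT = Q'·ΣR = 278 × 1.282 = 356.4 K
Heat flows outward, so T_out = T_in − ΔT = 379 − 356.4 = 22.6 °C

T_out = 22.6 °C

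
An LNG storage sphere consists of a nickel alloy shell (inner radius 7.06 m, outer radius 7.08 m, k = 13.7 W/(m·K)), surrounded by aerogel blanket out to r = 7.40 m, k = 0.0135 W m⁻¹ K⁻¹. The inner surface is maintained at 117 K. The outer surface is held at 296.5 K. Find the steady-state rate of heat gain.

Treat each layer as a resistance in series:
  R_nickel alloy = (1/7.06 − 1/7.08)/(4πk) = 4.001×10^-4/(4π·13.7) = 2.324×10^-6 K/W
  R_aerogel blanket = (1/7.08 − 1/7.40)/(4πk) = 0.006108/(4π·0.0135) = 0.03600 K/W
ΣR = 2.324×10^-6 + 0.03600 = 0.03600 K/W
Q = ΔT/ΣR = (117 K − 296.5 K)/0.03600 = -4990 W
(Negative Q ⇒ heat flows inward; heat gain = 4990 W.)

Q = 4.99 kW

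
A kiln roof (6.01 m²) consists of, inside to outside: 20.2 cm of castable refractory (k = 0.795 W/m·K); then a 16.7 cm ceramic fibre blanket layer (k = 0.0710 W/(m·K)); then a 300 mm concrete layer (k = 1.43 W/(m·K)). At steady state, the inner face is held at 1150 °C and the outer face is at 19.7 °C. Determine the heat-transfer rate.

Resistance network (inner→outer):
  R_castable refractory = L/(kA) = 0.202/(0.795·6.01) = 0.04228 K/W
  R_ceramic fibre blanket = L/(kA) = 0.167/(0.0710·6.01) = 0.3914 K/W
  R_concrete = L/(kA) = 0.300/(1.43·6.01) = 0.03491 K/W
ΣR = 0.04228 + 0.3914 + 0.03491 = 0.4686 K/W
Q = ΔT/ΣR = (1150 °C − 19.7 °C)/0.4686 = 2410 W

Q = 2410 W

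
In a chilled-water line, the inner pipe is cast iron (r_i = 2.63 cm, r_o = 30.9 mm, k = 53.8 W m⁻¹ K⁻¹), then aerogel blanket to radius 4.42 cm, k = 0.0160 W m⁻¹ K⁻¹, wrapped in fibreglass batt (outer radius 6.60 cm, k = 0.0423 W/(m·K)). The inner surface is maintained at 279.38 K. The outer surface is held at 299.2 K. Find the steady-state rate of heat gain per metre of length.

Q' = 3.91 W/m

Resistance network (inner→outer):
  R'_cast iron = ln(0.0309/0.0263)/(2πk) = 0.1612/(2π·53.8) = 4.768×10^-4 m·K/W
  R'_aerogel blanket = ln(0.0442/0.0309)/(2πk) = 0.3580/(2π·0.0160) = 3.561 m·K/W
  R'_fibreglass batt = ln(0.0660/0.0442)/(2πk) = 0.4009/(2π·0.0423) = 1.509 m·K/W
ΣR = 4.768×10^-4 + 3.561 + 1.509 = 5.070 m·K/W
Q' = ΔT/ΣR = (279.38 K − 299.2 K)/5.070 = -3.91 W/m
(Negative Q' ⇒ heat flows inward; heat gain = 3.91 W/m.)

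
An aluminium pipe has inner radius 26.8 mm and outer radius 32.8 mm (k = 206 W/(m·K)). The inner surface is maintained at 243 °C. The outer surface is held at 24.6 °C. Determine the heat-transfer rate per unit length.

Q' = 2πk·ΔT/ln(r₂/r₁) = 2π × 206 × 218.4 / ln(0.0328/0.0268) = 1.40×10^6 W/m

Q' = 1400 kW/m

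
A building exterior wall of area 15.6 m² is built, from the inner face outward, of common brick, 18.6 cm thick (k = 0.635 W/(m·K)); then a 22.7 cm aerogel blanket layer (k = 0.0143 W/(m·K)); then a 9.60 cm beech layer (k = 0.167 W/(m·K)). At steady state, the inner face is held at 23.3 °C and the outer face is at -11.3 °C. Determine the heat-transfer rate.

Q = 32.2 W

Resistance network (inner→outer):
  R_common brick = L/(kA) = 0.186/(0.635·15.6) = 0.01878 K/W
  R_aerogel blanket = L/(kA) = 0.227/(0.0143·15.6) = 1.018 K/W
  R_beech = L/(kA) = 0.0960/(0.167·15.6) = 0.03685 K/W
ΣR = 0.01878 + 1.018 + 0.03685 = 1.074 K/W
Q = ΔT/ΣR = (23.3 °C − -11.3 °C)/1.074 = 32.2 W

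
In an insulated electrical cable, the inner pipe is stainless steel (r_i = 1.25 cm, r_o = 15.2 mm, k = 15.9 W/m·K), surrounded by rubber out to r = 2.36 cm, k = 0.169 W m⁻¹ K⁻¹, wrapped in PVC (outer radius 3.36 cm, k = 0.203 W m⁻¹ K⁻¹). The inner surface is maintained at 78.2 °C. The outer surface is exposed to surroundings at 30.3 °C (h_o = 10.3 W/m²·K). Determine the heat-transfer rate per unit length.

Q' = 41.5 W/m

Treat each layer as a resistance in series:
  R'_stainless steel = ln(0.0152/0.0125)/(2πk) = 0.1956/(2π·15.9) = 0.001958 m·K/W
  R'_rubber = ln(0.0236/0.0152)/(2πk) = 0.4400/(2π·0.169) = 0.4143 m·K/W
  R'_PVC = ln(0.0336/0.0236)/(2πk) = 0.3533/(2π·0.203) = 0.2770 m·K/W
  R'_conv,out = 1/(2πr h) = 1/(2π·0.0336·10.3) = 0.4599 m·K/W
ΣR = 0.001958 + 0.4143 + 0.2770 + 0.4599 = 1.153 m·K/W
Q' = ΔT/ΣR = (78.2 °C − 30.3 °C)/1.153 = 41.5 W/m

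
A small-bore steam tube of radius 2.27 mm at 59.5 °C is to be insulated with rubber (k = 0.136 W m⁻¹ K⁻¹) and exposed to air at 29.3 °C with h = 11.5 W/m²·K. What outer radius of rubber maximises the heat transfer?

For a cylinder, r_cr = k_ins/h = 0.136/11.5 = 0.0118 m = 1.18 cm

r_cr = 1.18 cm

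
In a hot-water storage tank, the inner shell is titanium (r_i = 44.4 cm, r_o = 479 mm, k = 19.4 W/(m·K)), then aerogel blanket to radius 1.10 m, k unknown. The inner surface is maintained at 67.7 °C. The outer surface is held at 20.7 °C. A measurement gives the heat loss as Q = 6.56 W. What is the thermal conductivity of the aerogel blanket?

ΣR = ΔT/Q = |67.7 − 20.7|/6.56 = 7.165 K/W
Known resistances:
  R_titanium = (1/0.444 − 1/0.479)/(4πk) = 0.1646/(4π·19.4) = 6.751×10^-4 K/W
R_aerogel blanket = ΣR − ΣR_known = 7.165 − 6.751×10^-4 = 7.164 K/W
(1/r₁−1/r₂)/(4πk) = 7.164 ⇒ k = 1.179/(4π·7.164) = 0.0131 W/m·K

k = 0.0131 W/m·K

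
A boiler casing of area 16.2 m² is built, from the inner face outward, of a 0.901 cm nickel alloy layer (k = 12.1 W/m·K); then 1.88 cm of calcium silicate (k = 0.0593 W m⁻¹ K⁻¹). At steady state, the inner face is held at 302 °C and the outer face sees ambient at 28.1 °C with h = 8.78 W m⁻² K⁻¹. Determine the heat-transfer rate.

Q = 10300 W

Resistance network (inner→outer):
  R_nickel alloy = L/(kA) = 0.00901/(12.1·16.2) = 4.596×10^-5 K/W
  R_calcium silicate = L/(kA) = 0.0188/(0.0593·16.2) = 0.01957 K/W
  R_conv,out = 1/(hA) = 1/(8.78·16.2) = 0.007031 K/W
ΣR = 4.596×10^-5 + 0.01957 + 0.007031 = 0.02665 K/W
Q = ΔT/ΣR = (302 °C − 28.1 °C)/0.02665 = 10300 W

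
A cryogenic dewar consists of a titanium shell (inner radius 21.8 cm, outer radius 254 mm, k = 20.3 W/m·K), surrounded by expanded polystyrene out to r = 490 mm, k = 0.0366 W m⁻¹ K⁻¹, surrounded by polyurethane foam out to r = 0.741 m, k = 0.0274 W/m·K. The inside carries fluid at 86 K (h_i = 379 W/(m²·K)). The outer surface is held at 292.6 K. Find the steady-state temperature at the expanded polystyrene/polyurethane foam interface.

T = 225.0 K

Treat each layer as a resistance in series:
  R_conv,in = 1/(4πr²h) = 1/(4π·0.218²·379) = 0.004418 K/W
  R_titanium = (1/0.218 − 1/0.254)/(4πk) = 0.6501/(4π·20.3) = 0.002549 K/W
  R_expanded polystyrene = (1/0.254 − 1/0.490)/(4πk) = 1.896/(4π·0.0366) = 4.123 K/W
  R_polyurethane foam = (1/0.490 − 1/0.741)/(4πk) = 0.6913/(4π·0.0274) = 2.008 K/W
ΣR = 0.004418 + 0.002549 + 4.123 + 2.008 = 6.138 K/W
Q = ΔT/ΣR = (86 K − 292.6 K)/6.138 = -33.66 W
From the inner boundary to the expanded polystyrene/polyurethane foam interface, ΣR_partial = 4.130 K/W.
T_interface = T_in − Q·ΣR_partial = 86 K − (-33.66)(4.130) = 225.0 K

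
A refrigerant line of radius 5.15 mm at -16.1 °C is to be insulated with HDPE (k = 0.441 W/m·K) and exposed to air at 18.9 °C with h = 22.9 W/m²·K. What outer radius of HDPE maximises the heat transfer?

For a cylinder, r_cr = k_ins/h = 0.441/22.9 = 0.0193 m = 1.93 cm

r_cr = 1.93 cm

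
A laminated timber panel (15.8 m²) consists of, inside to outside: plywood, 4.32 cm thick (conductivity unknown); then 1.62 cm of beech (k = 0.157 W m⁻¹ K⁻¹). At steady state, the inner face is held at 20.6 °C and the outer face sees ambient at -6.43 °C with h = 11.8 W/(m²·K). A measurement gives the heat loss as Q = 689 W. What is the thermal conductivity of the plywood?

ΣR = ΔT/Q = |20.6 − -6.43|/689 = 0.03923 K/W
Known resistances:
  R_beech = L/(kA) = 0.0162/(0.157·15.8) = 0.006531 K/W
  R_conv,out = 1/(hA) = 1/(11.8·15.8) = 0.005364 K/W
R_plywood = ΣR − ΣR_known = 0.03923 − 0.01189 = 0.02734 K/W
L/(kA) = 0.02734 ⇒ k = 0.0432/(0.02734·15.8) = 0.100 W/m·K

k = 0.100 W/m·K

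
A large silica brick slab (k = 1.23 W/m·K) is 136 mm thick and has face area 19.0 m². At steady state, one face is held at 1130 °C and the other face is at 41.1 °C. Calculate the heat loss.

Q = 1.87×10^5 W

Q = kA·ΔT/L = 1.23 × 19.0 × |1130 °C − 41.1 °C| / 0.136 = 1.87×10^5 W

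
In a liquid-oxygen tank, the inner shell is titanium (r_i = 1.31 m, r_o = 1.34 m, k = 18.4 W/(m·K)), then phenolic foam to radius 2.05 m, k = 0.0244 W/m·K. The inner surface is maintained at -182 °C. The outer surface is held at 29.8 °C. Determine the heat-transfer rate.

Q = 251 W

Resistance network (inner→outer):
  R_titanium = (1/1.31 − 1/1.34)/(4πk) = 0.01709/(4π·18.4) = 7.391×10^-5 K/W
  R_phenolic foam = (1/1.34 − 1/2.05)/(4πk) = 0.2585/(4π·0.0244) = 0.8429 K/W
ΣR = 7.391×10^-5 + 0.8429 = 0.8430 K/W
Q = ΔT/ΣR = (-182 °C − 29.8 °C)/0.8430 = -251 W
(Negative Q ⇒ heat flows inward; heat gain = 251 W.)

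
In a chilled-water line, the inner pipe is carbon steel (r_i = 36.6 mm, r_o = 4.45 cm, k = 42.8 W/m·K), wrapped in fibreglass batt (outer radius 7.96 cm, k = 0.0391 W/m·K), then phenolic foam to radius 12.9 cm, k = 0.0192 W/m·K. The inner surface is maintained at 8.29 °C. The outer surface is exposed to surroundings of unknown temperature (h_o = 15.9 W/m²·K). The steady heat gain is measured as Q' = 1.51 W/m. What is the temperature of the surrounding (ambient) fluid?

T_out = 18.0 °C

Sum the resistances:
  R'_carbon steel = ln(0.0445/0.0366)/(2πk) = 0.1954/(2π·42.8) = 7.268×10^-4 m·K/W
  R'_fibreglass batt = ln(0.0796/0.0445)/(2πk) = 0.5815/(2π·0.0391) = 2.367 m·K/W
  R'_phenolic foam = ln(0.129/0.0796)/(2πk) = 0.4828/(2π·0.0192) = 4.002 m·K/W
  R'_conv,out = 1/(2πr h) = 1/(2π·0.129·15.9) = 0.07759 m·K/W
ΣR = 6.447 m·K/W
ΔT = Q'·ΣR = 1.51 × 6.447 = 9.735 K
Heat flows inward, so T_out = T_in + ΔT = 8.29 + 9.735 = 18.0 °C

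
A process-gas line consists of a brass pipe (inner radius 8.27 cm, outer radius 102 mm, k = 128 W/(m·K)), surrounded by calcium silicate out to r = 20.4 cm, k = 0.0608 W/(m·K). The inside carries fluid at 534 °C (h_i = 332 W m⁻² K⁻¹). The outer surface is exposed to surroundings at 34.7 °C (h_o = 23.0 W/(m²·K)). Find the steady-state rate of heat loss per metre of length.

Resistance network (inner→outer):
  R'_conv,in = 1/(2πr h) = 1/(2π·0.0827·332) = 0.005797 m·K/W
  R'_brass = ln(0.102/0.0827)/(2πk) = 0.2098/(2π·128) = 2.608×10^-4 m·K/W
  R'_calcium silicate = ln(0.204/0.102)/(2πk) = 0.6931/(2π·0.0608) = 1.814 m·K/W
  R'_conv,out = 1/(2πr h) = 1/(2π·0.204·23.0) = 0.03392 m·K/W
ΣR = 0.005797 + 2.608×10^-4 + 1.814 + 0.03392 = 1.854 m·K/W
Q' = ΔT/ΣR = (534 °C − 34.7 °C)/1.854 = 269 W/m

Q' = 269 W/m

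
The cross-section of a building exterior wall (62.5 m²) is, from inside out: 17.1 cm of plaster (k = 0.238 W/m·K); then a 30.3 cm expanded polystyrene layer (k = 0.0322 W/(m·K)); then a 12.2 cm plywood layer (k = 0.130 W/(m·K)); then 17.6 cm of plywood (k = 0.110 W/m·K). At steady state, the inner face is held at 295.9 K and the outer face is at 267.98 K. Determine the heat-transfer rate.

Q = 138 W

Series thermal resistances, inner to outer:
  R_plaster = L/(kA) = 0.171/(0.238·62.5) = 0.01150 K/W
  R_expanded polystyrene = L/(kA) = 0.303/(0.0322·62.5) = 0.1506 K/W
  R_plywood = L/(kA) = 0.122/(0.130·62.5) = 0.01502 K/W
  R_plywood = L/(kA) = 0.176/(0.110·62.5) = 0.02560 K/W
ΣR = 0.01150 + 0.1506 + 0.01502 + 0.02560 = 0.2027 K/W
Q = ΔT/ΣR = (295.9 K − 267.98 K)/0.2027 = 138 W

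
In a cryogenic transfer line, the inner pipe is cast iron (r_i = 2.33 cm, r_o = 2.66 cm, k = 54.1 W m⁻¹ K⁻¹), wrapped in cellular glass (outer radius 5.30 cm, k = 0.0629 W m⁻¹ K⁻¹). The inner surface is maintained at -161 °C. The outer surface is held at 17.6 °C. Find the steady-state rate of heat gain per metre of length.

Q' = 102 W/m

Series thermal resistances, inner to outer:
  R'_cast iron = ln(0.0266/0.0233)/(2πk) = 0.1325/(2π·54.1) = 3.897×10^-4 m·K/W
  R'_cellular glass = ln(0.0530/0.0266)/(2πk) = 0.6894/(2π·0.0629) = 1.744 m·K/W
ΣR = 3.897×10^-4 + 1.744 = 1.744 m·K/W
Q' = ΔT/ΣR = (-161 °C − 17.6 °C)/1.744 = -102 W/m
(Negative Q' ⇒ heat flows inward; heat gain = 102 W/m.)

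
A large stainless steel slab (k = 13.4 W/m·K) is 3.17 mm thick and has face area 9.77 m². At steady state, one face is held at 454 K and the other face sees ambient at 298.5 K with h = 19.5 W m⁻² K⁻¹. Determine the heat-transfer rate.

Q = 29.5 kW

Treat each layer as a resistance in series:
  R_stainless steel = L/(kA) = 0.00317/(13.4·9.77) = 2.421×10^-5 K/W
  R_conv,out = 1/(hA) = 1/(19.5·9.77) = 0.005249 K/W
ΣR = 2.421×10^-5 + 0.005249 = 0.005273 K/W
Q = ΔT/ΣR = (454 K − 298.5 K)/0.005273 = 29500 W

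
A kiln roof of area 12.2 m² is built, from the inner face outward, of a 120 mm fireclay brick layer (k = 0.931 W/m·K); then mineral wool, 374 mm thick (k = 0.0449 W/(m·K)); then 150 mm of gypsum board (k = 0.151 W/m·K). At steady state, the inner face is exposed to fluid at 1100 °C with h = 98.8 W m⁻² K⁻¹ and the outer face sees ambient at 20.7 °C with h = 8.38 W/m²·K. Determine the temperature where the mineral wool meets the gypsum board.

Treat each layer as a resistance in series:
  R_conv,in = 1/(hA) = 1/(98.8·12.2) = 8.296×10^-4 K/W
  R_fireclay brick = L/(kA) = 0.120/(0.931·12.2) = 0.01057 K/W
  R_mineral wool = L/(kA) = 0.374/(0.0449·12.2) = 0.6828 K/W
  R_gypsum board = L/(kA) = 0.150/(0.151·12.2) = 0.08142 K/W
  R_conv,out = 1/(hA) = 1/(8.38·12.2) = 0.009781 K/W
ΣR = 8.296×10^-4 + 0.01057 + 0.6828 + 0.08142 + 0.009781 = 0.7854 K/W
Q = ΔT/ΣR = (1100 °C − 20.7 °C)/0.7854 = 1374 W
From the inner boundary to the mineral wool/gypsum board interface, ΣR_partial = 0.6942 K/W.
T_interface = T_in − Q·ΣR_partial = 1100 °C − (1374)(0.6942) = 146 °C

T = 146 °C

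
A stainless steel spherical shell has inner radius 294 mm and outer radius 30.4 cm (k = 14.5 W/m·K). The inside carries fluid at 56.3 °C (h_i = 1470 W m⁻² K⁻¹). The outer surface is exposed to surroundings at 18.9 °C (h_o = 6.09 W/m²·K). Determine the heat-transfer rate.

Resistance network (inner→outer):
  R_conv,in = 1/(4πr²h) = 1/(4π·0.294²·1470) = 6.263×10^-4 K/W
  R_stainless steel = (1/0.294 − 1/0.304)/(4πk) = 0.1119/(4π·14.5) = 6.140×10^-4 K/W
  R_conv,out = 1/(4πr²h) = 1/(4π·0.304²·6.09) = 0.1414 K/W
ΣR = 6.263×10^-4 + 6.140×10^-4 + 0.1414 = 0.1426 K/W
Q = ΔT/ΣR = (56.3 °C − 18.9 °C)/0.1426 = 262 W

Q = 262 W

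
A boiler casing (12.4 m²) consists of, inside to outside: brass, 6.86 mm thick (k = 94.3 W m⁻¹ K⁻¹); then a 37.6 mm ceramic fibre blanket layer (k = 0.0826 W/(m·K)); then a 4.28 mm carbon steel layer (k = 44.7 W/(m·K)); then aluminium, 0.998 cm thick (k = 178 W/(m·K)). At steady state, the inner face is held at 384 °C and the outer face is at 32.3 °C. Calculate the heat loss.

Treat each layer as a resistance in series:
  R_brass = L/(kA) = 0.00686/(94.3·12.4) = 5.867×10^-6 K/W
  R_ceramic fibre blanket = L/(kA) = 0.0376/(0.0826·12.4) = 0.03671 K/W
  R_carbon steel = L/(kA) = 0.00428/(44.7·12.4) = 7.722×10^-6 K/W
  R_aluminium = L/(kA) = 0.00998/(178·12.4) = 4.522×10^-6 K/W
ΣR = 5.867×10^-6 + 0.03671 + 7.722×10^-6 + 4.522×10^-6 = 0.03673 K/W
Q = ΔT/ΣR = (384 °C − 32.3 °C)/0.03673 = 9580 W

Q = 9580 W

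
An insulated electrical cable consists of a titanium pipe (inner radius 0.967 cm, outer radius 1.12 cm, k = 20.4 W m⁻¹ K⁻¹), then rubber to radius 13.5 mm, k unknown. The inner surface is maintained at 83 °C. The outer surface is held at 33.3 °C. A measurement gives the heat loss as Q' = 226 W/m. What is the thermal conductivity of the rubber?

k = 0.136 W/m·K

ΣR = ΔT/Q' = |83 − 33.3|/226 = 0.2199 m·K/W
Known resistances:
  R'_titanium = ln(0.0112/0.00967)/(2πk) = 0.1469/(2π·20.4) = 0.001146 m·K/W
R_rubber = ΣR − ΣR_known = 0.2199 − 0.001146 = 0.2188 m·K/W
ln(r₂/r₁)/(2πk) = 0.2188 ⇒ k = 0.1868/(2π·0.2188) = 0.136 W/m·K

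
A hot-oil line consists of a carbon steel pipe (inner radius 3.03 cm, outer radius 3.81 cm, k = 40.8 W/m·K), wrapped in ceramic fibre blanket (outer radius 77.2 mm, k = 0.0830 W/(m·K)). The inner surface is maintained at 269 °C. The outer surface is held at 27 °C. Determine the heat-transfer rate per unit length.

Q' = 179 W/m

Treat each layer as a resistance in series:
  R'_carbon steel = ln(0.0381/0.0303)/(2πk) = 0.2291/(2π·40.8) = 8.936×10^-4 m·K/W
  R'_ceramic fibre blanket = ln(0.0772/0.0381)/(2πk) = 0.7062/(2π·0.0830) = 1.354 m·K/W
ΣR = 8.936×10^-4 + 1.354 = 1.355 m·K/W
Q' = ΔT/ΣR = (269 °C − 27 °C)/1.355 = 179 W/m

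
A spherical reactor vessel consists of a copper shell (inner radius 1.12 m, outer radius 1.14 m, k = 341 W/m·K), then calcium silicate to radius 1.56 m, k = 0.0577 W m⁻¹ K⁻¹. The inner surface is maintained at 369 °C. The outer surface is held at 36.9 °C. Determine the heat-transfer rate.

Resistance network (inner→outer):
  R_copper = (1/1.12 − 1/1.14)/(4πk) = 0.01566/(4π·341) = 3.655×10^-6 K/W
  R_calcium silicate = (1/1.14 − 1/1.56)/(4πk) = 0.2362/(4π·0.0577) = 0.3257 K/W
ΣR = 3.655×10^-6 + 0.3257 = 0.3257 K/W
Q = ΔT/ΣR = (369 °C − 36.9 °C)/0.3257 = 1020 W

Q = 1020 W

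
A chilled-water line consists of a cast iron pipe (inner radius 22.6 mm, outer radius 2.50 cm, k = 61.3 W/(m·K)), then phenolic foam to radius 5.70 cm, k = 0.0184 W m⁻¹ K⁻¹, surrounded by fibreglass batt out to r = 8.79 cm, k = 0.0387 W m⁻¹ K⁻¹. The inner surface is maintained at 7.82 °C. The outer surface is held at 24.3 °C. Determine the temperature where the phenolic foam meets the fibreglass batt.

Treat each layer as a resistance in series:
  R'_cast iron = ln(0.0250/0.0226)/(2πk) = 0.1009/(2π·61.3) = 2.620×10^-4 m·K/W
  R'_phenolic foam = ln(0.0570/0.0250)/(2πk) = 0.8242/(2π·0.0184) = 7.129 m·K/W
  R'_fibreglass batt = ln(0.0879/0.0570)/(2πk) = 0.4331/(2π·0.0387) = 1.781 m·K/W
ΣR = 2.620×10^-4 + 7.129 + 1.781 = 8.910 m·K/W
Q' = ΔT/ΣR = (7.82 °C − 24.3 °C)/8.910 = -1.850 W/m
From the inner boundary to the phenolic foam/fibreglass batt interface, ΣR_partial = 7.129 m·K/W.
T_interface = T_in − Q'·ΣR_partial = 7.82 °C − (-1.850)(7.129) = 21.0 °C

T = 21.0 °C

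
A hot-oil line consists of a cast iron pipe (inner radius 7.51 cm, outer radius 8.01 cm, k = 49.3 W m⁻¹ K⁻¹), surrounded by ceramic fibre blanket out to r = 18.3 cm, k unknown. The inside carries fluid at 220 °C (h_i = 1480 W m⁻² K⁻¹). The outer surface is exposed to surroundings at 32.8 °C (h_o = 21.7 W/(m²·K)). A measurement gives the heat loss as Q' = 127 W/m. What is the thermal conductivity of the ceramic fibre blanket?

k = 0.0918 W/m·K

ΣR = ΔT/Q' = |220 − 32.8|/127 = 1.474 m·K/W
Known resistances:
  R'_conv,in = 1/(2πr h) = 1/(2π·0.0751·1480) = 0.001432 m·K/W
  R'_cast iron = ln(0.0801/0.0751)/(2πk) = 0.06446/(2π·49.3) = 2.081×10^-4 m·K/W
  R'_conv,out = 1/(2πr h) = 1/(2π·0.183·21.7) = 0.04008 m·K/W
R_ceramic fibre blanket = ΣR − ΣR_known = 1.474 − 0.04172 = 1.432 m·K/W
ln(r₂/r₁)/(2πk) = 1.432 ⇒ k = 0.8262/(2π·1.432) = 0.0918 W/m·K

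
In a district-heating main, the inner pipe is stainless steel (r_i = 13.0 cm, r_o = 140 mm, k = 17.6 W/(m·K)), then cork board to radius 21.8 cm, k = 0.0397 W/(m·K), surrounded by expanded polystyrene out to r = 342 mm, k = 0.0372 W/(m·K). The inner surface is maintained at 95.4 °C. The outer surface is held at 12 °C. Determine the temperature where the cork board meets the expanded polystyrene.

Resistance network (inner→outer):
  R'_stainless steel = ln(0.140/0.130)/(2πk) = 0.07411/(2π·17.6) = 6.702×10^-4 m·K/W
  R'_cork board = ln(0.218/0.140)/(2πk) = 0.4429/(2π·0.0397) = 1.775 m·K/W
  R'_expanded polystyrene = ln(0.342/0.218)/(2πk) = 0.4503/(2π·0.0372) = 1.927 m·K/W
ΣR = 6.702×10^-4 + 1.775 + 1.927 = 3.703 m·K/W
Q' = ΔT/ΣR = (95.4 °C − 12 °C)/3.703 = 22.52 W/m
From the inner boundary to the cork board/expanded polystyrene interface, ΣR_partial = 1.776 m·K/W.
T_interface = T_in − Q'·ΣR_partial = 95.4 °C − (22.52)(1.776) = 55.4 °C

T = 55.4 °C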